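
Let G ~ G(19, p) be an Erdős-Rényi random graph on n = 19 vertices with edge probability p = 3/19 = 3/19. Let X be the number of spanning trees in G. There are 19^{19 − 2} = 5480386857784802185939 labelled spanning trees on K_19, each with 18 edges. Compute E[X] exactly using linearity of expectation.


K_19 has 19^{19 − 2} = 5480386857784802185939 labelled spanning trees.
For each such spanning tree H, let X_H = 1 if all 18 edges of H are present in G. Then P[X_H = 1] = p^{18} = (3/19)^{18} = 387420489/104127350297911241532841.
By linearity of expectation: E[X] = Σ_H E[X_H] = 5480386857784802185939 · p^{18} = 5480386857784802185939 · 387420489/104127350297911241532841 = 387420489/19.
Numerically: E[X] ≈ 2.03906e+07.

E[X] = 5480386857784802185939 · (3/19)^{18} = 387420489/19 ≈ 2.03906e+07.


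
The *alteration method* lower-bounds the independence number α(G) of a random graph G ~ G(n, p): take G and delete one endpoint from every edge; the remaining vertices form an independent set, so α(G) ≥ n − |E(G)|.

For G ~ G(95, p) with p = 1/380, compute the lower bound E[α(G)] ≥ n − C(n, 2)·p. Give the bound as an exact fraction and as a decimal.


E[|E(G)|] = C(95, 2)·p = 4465 · (1/380) = 47/4.
E[α(G)] ≥ n − E[|E(G)|] = 95 − 47/4 = 333/4.
Numerically: ≈ 83.250.
(This is only a lower bound; the true E[α(G)] may be larger.)

E[α(G)] ≥ 333/4 ≈ 83.250.


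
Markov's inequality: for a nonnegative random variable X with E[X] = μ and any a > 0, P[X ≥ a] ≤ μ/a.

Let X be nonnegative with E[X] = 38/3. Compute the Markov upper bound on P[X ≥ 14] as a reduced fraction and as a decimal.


μ = E[X] = 38/3, a = 14.
Markov: P[X ≥ 14] ≤ μ/a = (38/3)/14 = 19/21.
Numerically: ≈ 0.9048.
(Since a = 14 > μ = 12.6667, the bound 19/21 is < 1 and informative.)

P[X ≥ 14] ≤ 19/21 ≈ 0.9048.


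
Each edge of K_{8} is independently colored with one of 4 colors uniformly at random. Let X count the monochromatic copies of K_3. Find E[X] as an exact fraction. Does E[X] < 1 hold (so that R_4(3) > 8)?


E[X] = C(8, 3) · 4^{1 − 3} = 56 · 4^{−2} = 56/16.
As a reduced fraction: E[X] = 7/2 ≈ 3.5000000.
Is E[X] < 1? NO.
Since E[X] ≥ 1, the first-moment bound is inconclusive at n = 8; it does NOT by itself certify R_4(3) > 8.

E[X] = 7/2 ≈ 3.5000000; E[X] ≥ 1; first-moment method inconclusive here.


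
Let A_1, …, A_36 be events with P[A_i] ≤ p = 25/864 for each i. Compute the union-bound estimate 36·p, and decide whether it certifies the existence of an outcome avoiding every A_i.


Union bound: P[∪_{i=1}^{36} A_i] ≤ Σ_i P[A_i] ≤ 36·p = 36·(25/864) = 25/24.
Numerically: 25/24 ≈ 1.04167.
Is 25/24 < 1? NO.
Since the bound 25/24 is ≥ 1, the union bound is uninformative here; it does NOT by itself certify existence.

36·p = 25/24 ≈ 1.04167; existence NOT certified by the union bound.


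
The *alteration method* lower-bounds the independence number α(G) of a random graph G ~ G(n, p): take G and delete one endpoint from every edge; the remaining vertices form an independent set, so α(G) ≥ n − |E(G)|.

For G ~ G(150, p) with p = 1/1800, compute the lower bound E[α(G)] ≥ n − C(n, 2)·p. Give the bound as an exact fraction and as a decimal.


E[|E(G)|] = C(150, 2)·p = 11175 · (1/1800) = 149/24.
E[α(G)] ≥ n − E[|E(G)|] = 150 − 149/24 = 3451/24.
Numerically: ≈ 143.791667.
(This is only a lower bound; the true E[α(G)] may be larger.)

E[α(G)] ≥ 3451/24 ≈ 143.791667.


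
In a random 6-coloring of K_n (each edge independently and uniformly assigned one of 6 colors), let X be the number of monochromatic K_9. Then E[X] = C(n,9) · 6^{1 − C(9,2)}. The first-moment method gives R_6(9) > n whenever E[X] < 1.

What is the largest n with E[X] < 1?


We need C(n, 9) · 6^{1 − 36} < 1, i.e. C(n, 9) < 6^{36 − 1} = 1719070799748422591028658176.
Check values of n near the boundary:
  n = 4407: C(4407, 9) = 1713856532599459170657070050; 1713856532599459170657070050 < 1719070799748422591028658176? YES
  n = 4408: C(4408, 9) = 1717362945146264156457459600; 1717362945146264156457459600 < 1719070799748422591028658176? YES
  n = 4409: C(4409, 9) = 1720875732988608787686577131; 1720875732988608787686577131 < 1719070799748422591028658176? NO
  n = 4410: C(4410, 9) = 1724394906266704102180823710; 1724394906266704102180823710 < 1719070799748422591028658176? NO
The largest n with C(n, 9) < 1719070799748422591028658176 is n = 4408 (where E[X] = 35778394690547169926197075/35813974994758803979763712 ≈ 0.99901). Hence R_6(9) > 4408, i.e. R_6(9) ≥ 4409.

Largest n = 4408; hence R_6(9) > 4408.


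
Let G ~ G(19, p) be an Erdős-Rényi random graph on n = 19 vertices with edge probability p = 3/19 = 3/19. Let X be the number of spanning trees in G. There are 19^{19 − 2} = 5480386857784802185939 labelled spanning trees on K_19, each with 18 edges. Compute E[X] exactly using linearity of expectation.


K_19 has 19^{19 − 2} = 5480386857784802185939 labelled spanning trees.
For each such spanning tree H, let X_H = 1 if all 18 edges of H are present in G. Then P[X_H = 1] = p^{18} = (3/19)^{18} = 387420489/104127350297911241532841.
By linearity: E[X] = Σ_H E[X_H] = 5480386857784802185939 · p^{18} = 5480386857784802185939 · 387420489/104127350297911241532841 = 387420489/19.
Numerically: E[X] ≈ 2.039e+07.

E[X] = 5480386857784802185939 · (3/19)^{18} = 387420489/19 ≈ 2.039e+07.


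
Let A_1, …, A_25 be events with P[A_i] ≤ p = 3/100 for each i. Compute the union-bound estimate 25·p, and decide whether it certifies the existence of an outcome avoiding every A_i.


Union bound: P[∪_{i=1}^{25} A_i] ≤ Σ_i P[A_i] ≤ 25·p = 25·(3/100) = 3/4.
Numerically: 3/4 ≈ 0.7500000.
Is 3/4 < 1? YES.
Since P[∪ A_i] ≤ 3/4 < 1, the complement has P[∩ A_i^c] ≥ 1 − 3/4 = 1/4 > 0, so some outcome avoids every A_i.

25·p = 3/4 ≈ 0.7500000; existence CERTIFIED by the union bound.


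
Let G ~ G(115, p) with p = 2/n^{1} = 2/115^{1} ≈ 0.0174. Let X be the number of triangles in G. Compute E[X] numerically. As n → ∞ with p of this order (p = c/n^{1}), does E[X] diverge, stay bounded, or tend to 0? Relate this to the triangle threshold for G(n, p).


Number of potential triangles: C(115, 3) = 246905.
Each occurs with probability p³ ≈ (0.0174)³ ≈ 5.26013e-06.
By linearity: E[X] = C(115, 3)·p³ ≈ 246905 · 5.26013e-06 ≈ 1.299.
Here α = 1, so p = 2/n is exactly at the triangle threshold p ~ 1/n. Asymptotically E[X] → c³/6 = 2³/6 = 4/3 ≈ 1.333, a bounded constant. In this regime the triangle count is asymptotically Poisson(c³/6).

E[X] ≈ 1.299; in regime p = Θ(1/n^{1}) E[X] stays bounded (at the triangle threshold p ~ 1/n).


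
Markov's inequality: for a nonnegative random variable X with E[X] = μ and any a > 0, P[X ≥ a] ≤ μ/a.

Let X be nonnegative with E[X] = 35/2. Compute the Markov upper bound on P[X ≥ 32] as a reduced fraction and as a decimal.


μ = E[X] = 35/2, a = 32.
Markov: P[X ≥ 32] ≤ μ/a = (35/2)/32 = 35/64.
Numerically: ≈ 0.546875.
(Since a = 32 > μ = 17.500000, the bound 35/64 is < 1 and informative.)

P[X ≥ 32] ≤ 35/64 ≈ 0.546875.


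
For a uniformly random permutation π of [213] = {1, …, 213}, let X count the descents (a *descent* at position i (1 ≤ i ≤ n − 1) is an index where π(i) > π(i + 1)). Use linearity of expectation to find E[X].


Write X = Σ X_I over i = 1, …, 212, with X_I the indicator of one descent.
There are 212 indicators.
For each fixed i, the pair (π(i), π(i+1)) is a uniformly random ordered pair of distinct values from {1, …, 213}; by symmetry P[π(i) > π(i+1)] = 1/2.
By linearity: E[X] = 212 · (1/2) = (213 − 1) · (1/2) = 106 ≈ 106.0000.

E[X] = 106 = 106.0000.


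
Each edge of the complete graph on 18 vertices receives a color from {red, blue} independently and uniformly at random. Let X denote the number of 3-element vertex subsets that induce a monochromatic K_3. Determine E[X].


Let X = Σ_S X_S over the C(18, 3) = 816 subsets S of size 3, where X_S = 1 if the K_3 on S is monochromatic.
For a fixed S, the K_3 on S has C(3, 2) = 3 edges. P[all 3 edges red] = (1/2)^3, and likewise for blue, so P[monochromatic] = 2·(1/2)^3 = 2^{1 − 3} = 1/4.
By linearity: E[X] = C(18, 3) · 2^{1 − 3} = 816 · 1/4 = 204.
Numerically: E[X] ≈ 204.00000.

E[X] = C(18,3)·2^(1−C(3,2)) = 204 ≈ 204.00000.


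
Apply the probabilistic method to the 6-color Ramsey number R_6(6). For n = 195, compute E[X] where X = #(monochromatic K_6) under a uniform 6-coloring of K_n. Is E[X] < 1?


E[X] = C(195, 6) · 6^{1 − 15} = 70656049360 · 6^{−14} = 70656049360/78364164096.
As a reduced fraction: E[X] = 4416003085/4897760256 ≈ 0.90164.
Is E[X] < 1? YES.
Since E[X] < 1, there exists a 6-coloring of K_{195} with no monochromatic K_6; hence R_6(6) > 195.

E[X] = 4416003085/4897760256 ≈ 0.90164; E[X] < 1, so R_6(6) > 195.


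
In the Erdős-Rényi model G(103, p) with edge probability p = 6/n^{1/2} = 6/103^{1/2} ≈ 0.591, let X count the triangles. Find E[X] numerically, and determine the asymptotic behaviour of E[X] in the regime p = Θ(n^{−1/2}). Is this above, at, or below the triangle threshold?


Number of potential triangles: C(103, 3) = 176851.
Each occurs with probability p³ ≈ (0.591)³ ≈ 2.06632e-01.
By linearity: E[X] = C(103, 3)·p³ ≈ 176851 · 2.06632e-01 ≈ 36543.104.
Since α = 1/2 < 1, p = c/n^{1/2} ≫ 1/n is above the triangle threshold p ~ 1/n. Asymptotically E[X] ~ (c³/6)·n^{3(1−α)} = (6³/6)·n^{1.5} → ∞; triangles are abundant w.h.p.

E[X] ≈ 36543.104; in regime p = Θ(1/n^{1/2}) E[X] diverges (above the triangle threshold p ~ 1/n).


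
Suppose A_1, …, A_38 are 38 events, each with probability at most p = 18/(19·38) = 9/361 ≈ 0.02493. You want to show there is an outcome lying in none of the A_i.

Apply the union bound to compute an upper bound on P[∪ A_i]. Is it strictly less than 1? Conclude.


Union bound: P[∪_{i=1}^{38} A_i] ≤ Σ_i P[A_i] ≤ 38·p = 38·(9/361) = 18/19.
Numerically: 18/19 ≈ 0.94737.
Is 18/19 < 1? YES.
Since P[∪ A_i] ≤ 18/19 < 1, the complement has P[∩ A_i^c] ≥ 1 − 18/19 = 1/19 > 0, so some outcome avoids every A_i.

38·p = 18/19 ≈ 0.94737; existence CERTIFIED by the union bound.


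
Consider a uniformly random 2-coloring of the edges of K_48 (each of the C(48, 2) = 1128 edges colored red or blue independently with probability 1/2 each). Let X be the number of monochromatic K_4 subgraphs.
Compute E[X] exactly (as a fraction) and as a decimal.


Let X = Σ_S X_S over the C(48, 4) = 194580 subsets S of size 4, where X_S = 1 if the K_4 on S is monochromatic.
For a fixed S, the K_4 on S has C(4, 2) = 6 edges. P[all 6 edges red] = (1/2)^6, and likewise for blue, so P[monochromatic] = 2·(1/2)^6 = 2^{1 − 6} = 1/32.
Summing: E[X] = C(48, 4) · 2^{1 − 6} = 194580 · 1/32 = 48645/8.
Numerically: E[X] ≈ 6080.625000.

E[X] = C(48,4)·2^(1−C(4,2)) = 48645/8 ≈ 6080.625000.


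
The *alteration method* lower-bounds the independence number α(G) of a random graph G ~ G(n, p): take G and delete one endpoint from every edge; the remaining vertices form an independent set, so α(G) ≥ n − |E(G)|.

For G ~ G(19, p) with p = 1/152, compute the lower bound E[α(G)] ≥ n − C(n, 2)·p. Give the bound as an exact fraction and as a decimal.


E[|E(G)|] = C(19, 2)·p = 171 · (1/152) = 9/8.
E[α(G)] ≥ n − E[|E(G)|] = 19 − 9/8 = 143/8.
Numerically: ≈ 17.875000.
(This is only a lower bound; the true E[α(G)] may be larger.)

E[α(G)] ≥ 143/8 ≈ 17.875000.


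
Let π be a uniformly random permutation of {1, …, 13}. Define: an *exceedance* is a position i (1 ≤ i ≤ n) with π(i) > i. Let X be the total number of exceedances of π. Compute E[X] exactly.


Write X = Σ_{i=1}^{13} X_i, where X_i = 1_{π(i) > i}.
For each fixed i, π(i) is uniform over {1, …, 13} (marginal of a uniform permutation), so P[π(i) > i] = (n − i)/n. Summing: Σ_{i=1}^{13} (n − i)/n = (0 + 1 + … + 12)/13 = 13(13 − 1)/(2·13) = (13 − 1)/2.
Hence E[X] = Σ_{i=1}^{13} (13 − i)/13 = 6 ≈ 6.0000.

E[X] = 6 = 6.0000.


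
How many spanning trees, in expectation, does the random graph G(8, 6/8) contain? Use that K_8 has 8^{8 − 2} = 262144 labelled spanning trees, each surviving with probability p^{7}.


K_8 has 8^{8 − 2} = 262144 labelled spanning trees.
For each such spanning tree H, let X_H = 1 if all 7 edges of H are present in G. Then P[X_H = 1] = p^{7} = (3/4)^{7} = 2187/16384.
Summing the indicators: E[X] = Σ_H E[X_H] = 262144 · p^{7} = 262144 · 2187/16384 = 34992.
Numerically: E[X] ≈ 34992.

E[X] = 262144 · (3/4)^{7} = 34992 ≈ 34992.


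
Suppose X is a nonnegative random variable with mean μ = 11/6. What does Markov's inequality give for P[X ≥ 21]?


μ = E[X] = 11/6, a = 21.
Markov: P[X ≥ 21] ≤ μ/a = (11/6)/21 = 11/126.
Numerically: ≈ 0.087.
(Since a = 21 > μ = 1.833, the bound 11/126 is < 1 and informative.)

P[X ≥ 21] ≤ 11/126 ≈ 0.087.


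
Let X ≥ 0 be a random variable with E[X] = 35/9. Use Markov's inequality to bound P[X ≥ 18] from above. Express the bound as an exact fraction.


μ = E[X] = 35/9, a = 18.
Markov: P[X ≥ 18] ≤ μ/a = (35/9)/18 = 35/162.
Numerically: ≈ 0.2160.
(Since a = 18 > μ = 3.8889, the bound 35/162 is < 1 and informative.)

P[X ≥ 18] ≤ 35/162 ≈ 0.2160.


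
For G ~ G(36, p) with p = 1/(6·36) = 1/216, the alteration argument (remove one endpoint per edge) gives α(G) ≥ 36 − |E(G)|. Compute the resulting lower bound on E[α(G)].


E[|E(G)|] = C(36, 2)·p = 630 · (1/216) = 35/12.
E[α(G)] ≥ n − E[|E(G)|] = 36 − 35/12 = 397/12.
Numerically: ≈ 33.08333.
(This is only a lower bound; the true E[α(G)] may be larger.)

E[α(G)] ≥ 397/12 ≈ 33.08333.


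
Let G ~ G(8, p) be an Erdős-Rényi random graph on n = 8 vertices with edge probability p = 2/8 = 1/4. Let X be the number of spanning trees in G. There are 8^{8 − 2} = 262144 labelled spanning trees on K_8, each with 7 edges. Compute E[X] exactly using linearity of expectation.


K_8 has 8^{8 − 2} = 262144 labelled spanning trees.
For each such spanning tree H, let X_H = 1 if all 7 edges of H are present in G. Then P[X_H = 1] = p^{7} = (1/4)^{7} = 1/16384.
By linearity: E[X] = Σ_H E[X_H] = 262144 · p^{7} = 262144 · 1/16384 = 16.
Numerically: E[X] ≈ 16.

E[X] = 262144 · (1/4)^{7} = 16 ≈ 16.


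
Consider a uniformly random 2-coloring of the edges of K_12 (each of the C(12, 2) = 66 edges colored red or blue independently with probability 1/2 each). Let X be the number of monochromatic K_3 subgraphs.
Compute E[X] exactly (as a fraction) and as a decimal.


Let X = Σ_S X_S over the C(12, 3) = 220 subsets S of size 3, where X_S = 1 if the K_3 on S is monochromatic.
For a fixed S, the K_3 on S has C(3, 2) = 3 edges. P[all 3 edges red] = (1/2)^3, and likewise for blue, so P[monochromatic] = 2·(1/2)^3 = 2^{1 − 3} = 1/4.
Summing: E[X] = C(12, 3) · 2^{1 − 3} = 220 · 1/4 = 55.
Numerically: E[X] ≈ 55.000000.

E[X] = C(12,3)·2^(1−C(3,2)) = 55 ≈ 55.000000.


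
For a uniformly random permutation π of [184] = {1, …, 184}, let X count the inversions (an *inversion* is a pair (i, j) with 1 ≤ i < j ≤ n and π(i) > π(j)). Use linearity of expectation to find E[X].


Write X = Σ X_I over the C(184, 2) = 16836 pairs i < j, with X_I the indicator of one inversion.
There are 16836 indicators.
For each fixed pair i < j, the values π(i) and π(j) are two distinct elements of {1, …, 184} in uniformly random order; by symmetry P[π(i) > π(j)] = 1/2.
By linearity: E[X] = 16836 · (1/2) = C(184, 2) · (1/2) = 16836/2 = 8418 ≈ 8418.0000.

E[X] = 8418 = 8418.0000.


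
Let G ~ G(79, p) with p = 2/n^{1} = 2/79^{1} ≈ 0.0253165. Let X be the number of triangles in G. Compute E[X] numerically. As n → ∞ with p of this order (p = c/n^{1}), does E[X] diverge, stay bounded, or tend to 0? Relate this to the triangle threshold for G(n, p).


Number of potential triangles: C(79, 3) = 79079.
Each occurs with probability p³ ≈ (0.0253165)³ ≈ 1.62258969e-05.
By linearity: E[X] = C(79, 3)·p³ ≈ 79079 · 1.62258969e-05 ≈ 1.283128.
Here α = 1, so p = 2/n is exactly at the triangle threshold p ~ 1/n. Asymptotically E[X] → c³/6 = 2³/6 = 4/3 ≈ 1.333333, a bounded constant. In this regime the triangle count is asymptotically Poisson(c³/6).

E[X] ≈ 1.283128; in regime p = Θ(1/n^{1}) E[X] stays bounded (at the triangle threshold p ~ 1/n).


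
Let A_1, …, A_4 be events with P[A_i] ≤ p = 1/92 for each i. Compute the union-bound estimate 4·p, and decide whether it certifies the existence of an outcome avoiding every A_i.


Union bound: P[∪_{i=1}^{4} A_i] ≤ Σ_i P[A_i] ≤ 4·p = 4·(1/92) = 1/23.
Numerically: 1/23 ≈ 0.0435.
Is 1/23 < 1? YES.
Since P[∪ A_i] ≤ 1/23 < 1, the complement has P[∩ A_i^c] ≥ 1 − 1/23 = 22/23 > 0, so some outcome avoids every A_i.

4·p = 1/23 ≈ 0.0435; existence CERTIFIED by the union bound.


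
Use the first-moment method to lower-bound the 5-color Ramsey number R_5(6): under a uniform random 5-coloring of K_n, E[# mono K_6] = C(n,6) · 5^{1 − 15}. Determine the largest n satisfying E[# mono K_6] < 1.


We need C(n, 6) · 5^{1 − 15} < 1, i.e. C(n, 6) < 5^{15 − 1} = 6103515625.
Check values of n near the boundary:
  n = 125: C(125, 6) = 4690625500; 4690625500 < 6103515625? YES
  n = 126: C(126, 6) = 4925156775; 4925156775 < 6103515625? YES
  n = 127: C(127, 6) = 5169379425; 5169379425 < 6103515625? YES
  n = 128: C(128, 6) = 5423611200; 5423611200 < 6103515625? YES
  n = 129: C(129, 6) = 5688177600; 5688177600 < 6103515625? YES
  n = 130: C(130, 6) = 5963412000; 5963412000 < 6103515625? YES
  n = 131: C(131, 6) = 6249655776; 6249655776 < 6103515625? NO
  n = 132: C(132, 6) = 6547258432; 6547258432 < 6103515625? NO
The largest n with C(n, 6) < 6103515625 is n = 130 (where E[X] = 47707296/48828125 ≈ 0.9770454). Hence R_5(6) > 130, i.e. R_5(6) ≥ 131.

Largest n = 130; hence R_5(6) > 130.


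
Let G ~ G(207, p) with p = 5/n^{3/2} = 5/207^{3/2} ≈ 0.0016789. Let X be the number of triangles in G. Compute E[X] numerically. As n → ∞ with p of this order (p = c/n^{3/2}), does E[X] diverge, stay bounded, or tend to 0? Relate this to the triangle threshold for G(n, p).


Number of potential triangles: C(207, 3) = 1456935.
Each occurs with probability p³ ≈ (0.0016789)³ ≈ 4.7319861e-09.
By linearity: E[X] = C(207, 3)·p³ ≈ 1456935 · 4.7319861e-09 ≈ 0.00689.
Since α = 3/2 > 1, p = c/n^{3/2} = o(1/n) is below the triangle threshold p ~ 1/n. Asymptotically E[X] ~ (c³/6)·n^{3(1−α)} = (5³/6)·n^{-1.5} → 0, so by Markov's inequality G has no triangles w.h.p.

E[X] ≈ 0.00689; in regime p = Θ(1/n^{3/2}) E[X] tends to 0 (below the triangle threshold p ~ 1/n).


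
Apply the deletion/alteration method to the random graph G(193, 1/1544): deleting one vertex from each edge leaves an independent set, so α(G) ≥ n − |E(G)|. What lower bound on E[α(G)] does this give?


E[|E(G)|] = C(193, 2)·p = 18528 · (1/1544) = 12.
E[α(G)] ≥ n − E[|E(G)|] = 193 − 12 = 181.
Numerically: ≈ 181.00000.
(This is only a lower bound; the true E[α(G)] may be larger.)

E[α(G)] ≥ 181 ≈ 181.00000.


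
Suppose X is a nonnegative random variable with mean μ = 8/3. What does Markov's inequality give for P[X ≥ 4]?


μ = E[X] = 8/3, a = 4.
Markov: P[X ≥ 4] ≤ μ/a = (8/3)/4 = 2/3.
Numerically: ≈ 0.667.
(Since a = 4 > μ = 2.667, the bound 2/3 is < 1 and informative.)

P[X ≥ 4] ≤ 2/3 ≈ 0.667.


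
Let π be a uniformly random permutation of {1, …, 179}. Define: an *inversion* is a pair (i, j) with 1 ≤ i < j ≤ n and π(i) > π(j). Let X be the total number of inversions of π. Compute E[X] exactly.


Write X = Σ X_I over the C(179, 2) = 15931 pairs i < j, with X_I the indicator of one inversion.
There are 15931 indicators.
For each fixed pair i < j, the values π(i) and π(j) are two distinct elements of {1, …, 179} in uniformly random order; by symmetry P[π(i) > π(j)] = 1/2.
By linearity: E[X] = 15931 · (1/2) = C(179, 2) · (1/2) = 15931/2 = 15931/2 ≈ 7965.50000.

E[X] = 15931/2 = 7965.50000.


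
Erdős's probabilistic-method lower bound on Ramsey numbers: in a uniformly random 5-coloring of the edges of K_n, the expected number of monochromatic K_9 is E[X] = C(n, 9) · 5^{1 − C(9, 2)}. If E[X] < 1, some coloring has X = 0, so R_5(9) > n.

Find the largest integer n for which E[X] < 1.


We need C(n, 9) · 5^{1 − 36} < 1, i.e. C(n, 9) < 5^{36 − 1} = 2910383045673370361328125.
Check values of n near the boundary:
  n = 2166: C(2166, 9) = 2844037944203015677277940; 2844037944203015677277940 < 2910383045673370361328125? YES
  n = 2167: C(2167, 9) = 2855899084841489792706810; 2855899084841489792706810 < 2910383045673370361328125? YES
  n = 2168: C(2168, 9) = 2867804175977929537095120; 2867804175977929537095120 < 2910383045673370361328125? YES
  n = 2169: C(2169, 9) = 2879753360044504243499683; 2879753360044504243499683 < 2910383045673370361328125? YES
  n = 2170: C(2170, 9) = 2891746779868845075610510; 2891746779868845075610510 < 2910383045673370361328125? YES
  n = 2171: C(2171, 9) = 2903784578674959601827205; 2903784578674959601827205 < 2910383045673370361328125? YES
  n = 2172: C(2172, 9) = 2915866900084148060642020; 2915866900084148060642020 < 2910383045673370361328125? NO
The largest n with C(n, 9) < 2910383045673370361328125 is n = 2171 (where E[X] = 580756915734991920365441/582076609134674072265625 ≈ 0.9977328). Hence R_5(9) > 2171, i.e. R_5(9) ≥ 2172.

Largest n = 2171; hence R_5(9) > 2171.


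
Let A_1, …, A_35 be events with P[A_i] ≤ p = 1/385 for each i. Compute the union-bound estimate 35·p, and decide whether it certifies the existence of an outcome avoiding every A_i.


Union bound: P[∪_{i=1}^{35} A_i] ≤ Σ_i P[A_i] ≤ 35·p = 35·(1/385) = 1/11.
Numerically: 1/11 ≈ 0.0909091.
Is 1/11 < 1? YES.
Since P[∪ A_i] ≤ 1/11 < 1, the complement has P[∩ A_i^c] ≥ 1 − 1/11 = 10/11 > 0, so some outcome avoids every A_i.

35·p = 1/11 ≈ 0.0909091; existence CERTIFIED by the union bound.


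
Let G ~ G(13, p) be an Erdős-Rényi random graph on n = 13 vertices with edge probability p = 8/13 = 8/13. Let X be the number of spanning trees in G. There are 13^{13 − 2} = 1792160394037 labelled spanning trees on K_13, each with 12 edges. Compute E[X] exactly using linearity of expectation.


K_13 has 13^{13 − 2} = 1792160394037 labelled spanning trees.
For each such spanning tree H, let X_H = 1 if all 12 edges of H are present in G. Then P[X_H = 1] = p^{12} = (8/13)^{12} = 68719476736/23298085122481.
Summing the indicators: E[X] = Σ_H E[X_H] = 1792160394037 · p^{12} = 1792160394037 · 68719476736/23298085122481 = 68719476736/13.
Numerically: E[X] ≈ 5.29e+09.

E[X] = 1792160394037 · (8/13)^{12} = 68719476736/13 ≈ 5.29e+09.


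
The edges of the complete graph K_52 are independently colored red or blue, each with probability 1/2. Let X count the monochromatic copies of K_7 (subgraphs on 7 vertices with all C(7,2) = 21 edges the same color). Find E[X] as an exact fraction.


Let X = Σ_S X_S over the C(52, 7) = 133784560 subsets S of size 7, where X_S = 1 if the K_7 on S is monochromatic.
For a fixed S, the K_7 on S has C(7, 2) = 21 edges. P[all 21 edges red] = (1/2)^21, and likewise for blue, so P[monochromatic] = 2·(1/2)^21 = 2^{1 − 21} = 1/1048576.
By linearity of expectation: E[X] = C(52, 7) · 2^{1 − 21} = 133784560 · 1/1048576 = 8361535/65536.
Numerically: E[X] ≈ 127.586899.

E[X] = C(52,7)·2^(1−C(7,2)) = 8361535/65536 ≈ 127.586899.


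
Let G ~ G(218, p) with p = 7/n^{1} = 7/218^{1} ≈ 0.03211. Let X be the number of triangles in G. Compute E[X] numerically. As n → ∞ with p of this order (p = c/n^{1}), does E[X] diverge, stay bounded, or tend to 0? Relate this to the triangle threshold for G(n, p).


Number of potential triangles: C(218, 3) = 1703016.
Each occurs with probability p³ ≈ (0.03211)³ ≈ 3.3107367e-05.
By linearity: E[X] = C(218, 3)·p³ ≈ 1703016 · 3.3107367e-05 ≈ 56.38238.
Here α = 1, so p = 7/n is exactly at the triangle threshold p ~ 1/n. Asymptotically E[X] → c³/6 = 7³/6 = 343/6 ≈ 57.16667, a bounded constant. In this regime the triangle count is asymptotically Poisson(c³/6).

E[X] ≈ 56.38238; in regime p = Θ(1/n^{1}) E[X] stays bounded (at the triangle threshold p ~ 1/n).


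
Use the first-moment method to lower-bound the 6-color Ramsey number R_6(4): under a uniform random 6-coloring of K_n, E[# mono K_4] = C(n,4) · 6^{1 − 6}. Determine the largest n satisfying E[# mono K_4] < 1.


We need C(n, 4) · 6^{1 − 6} < 1, i.e. C(n, 4) < 6^{6 − 1} = 7776.
Check values of n near the boundary:
  n = 21: C(21, 4) = 5985; 5985 < 7776? YES
  n = 22: C(22, 4) = 7315; 7315 < 7776? YES
  n = 23: C(23, 4) = 8855; 8855 < 7776? NO
  n = 24: C(24, 4) = 10626; 10626 < 7776? NO
The largest n with C(n, 4) < 7776 is n = 22 (where E[X] = 7315/7776 ≈ 0.94072). Hence R_6(4) > 22, i.e. R_6(4) ≥ 23.

Largest n = 22; hence R_6(4) > 22.


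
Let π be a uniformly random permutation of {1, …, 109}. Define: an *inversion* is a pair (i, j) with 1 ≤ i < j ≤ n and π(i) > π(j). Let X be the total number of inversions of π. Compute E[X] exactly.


Write X = Σ X_I over the C(109, 2) = 5886 pairs i < j, with X_I the indicator of one inversion.
There are 5886 indicators.
For each fixed pair i < j, the values π(i) and π(j) are two distinct elements of {1, …, 109} in uniformly random order; by symmetry P[π(i) > π(j)] = 1/2.
By linearity: E[X] = 5886 · (1/2) = C(109, 2) · (1/2) = 5886/2 = 2943 ≈ 2943.000.

E[X] = 2943 = 2943.000.


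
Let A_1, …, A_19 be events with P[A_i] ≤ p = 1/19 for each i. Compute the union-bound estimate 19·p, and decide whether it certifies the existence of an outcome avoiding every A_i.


Union bound: P[∪_{i=1}^{19} A_i] ≤ Σ_i P[A_i] ≤ 19·p = 19·(1/19) = 1.
Numerically: 1 ≈ 1.0000000.
Is 1 < 1? NO.
Since the bound 1 is ≥ 1, the union bound is uninformative here; it does NOT by itself certify existence.

19·p = 1 ≈ 1.0000000; existence NOT certified by the union bound.


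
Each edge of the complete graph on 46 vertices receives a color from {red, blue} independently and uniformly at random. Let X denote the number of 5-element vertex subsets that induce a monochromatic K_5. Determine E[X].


Let X = Σ_S X_S over the C(46, 5) = 1370754 subsets S of size 5, where X_S = 1 if the K_5 on S is monochromatic.
For a fixed S, the K_5 on S has C(5, 2) = 10 edges. P[all 10 edges red] = (1/2)^10, and likewise for blue, so P[monochromatic] = 2·(1/2)^10 = 2^{1 − 10} = 1/512.
Summing: E[X] = C(46, 5) · 2^{1 − 10} = 1370754 · 1/512 = 685377/256.
Numerically: E[X] ≈ 2677.254.

E[X] = C(46,5)·2^(1−C(5,2)) = 685377/256 ≈ 2677.254.


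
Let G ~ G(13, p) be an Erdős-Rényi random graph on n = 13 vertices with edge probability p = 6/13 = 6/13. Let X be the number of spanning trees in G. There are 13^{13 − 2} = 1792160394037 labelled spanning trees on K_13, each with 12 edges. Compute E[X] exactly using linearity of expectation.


K_13 has 13^{13 − 2} = 1792160394037 labelled spanning trees.
For each such spanning tree H, let X_H = 1 if all 12 edges of H are present in G. Then P[X_H = 1] = p^{12} = (6/13)^{12} = 2176782336/23298085122481.
Summing the indicators: E[X] = Σ_H E[X_H] = 1792160394037 · p^{12} = 1792160394037 · 2176782336/23298085122481 = 2176782336/13.
Numerically: E[X] ≈ 1.6744e+08.

E[X] = 1792160394037 · (6/13)^{12} = 2176782336/13 ≈ 1.6744e+08.


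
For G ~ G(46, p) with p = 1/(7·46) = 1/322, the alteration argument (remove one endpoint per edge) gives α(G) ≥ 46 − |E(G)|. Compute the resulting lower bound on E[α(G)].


E[|E(G)|] = C(46, 2)·p = 1035 · (1/322) = 45/14.
E[α(G)] ≥ n − E[|E(G)|] = 46 − 45/14 = 599/14.
Numerically: ≈ 42.7857.
(This is only a lower bound; the true E[α(G)] may be larger.)

E[α(G)] ≥ 599/14 ≈ 42.7857.


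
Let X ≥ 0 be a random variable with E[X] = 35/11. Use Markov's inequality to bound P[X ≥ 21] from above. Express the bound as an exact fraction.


μ = E[X] = 35/11, a = 21.
Markov: P[X ≥ 21] ≤ μ/a = (35/11)/21 = 5/33.
Numerically: ≈ 0.15152.
(Since a = 21 > μ = 3.18182, the bound 5/33 is < 1 and informative.)

P[X ≥ 21] ≤ 5/33 ≈ 0.15152.


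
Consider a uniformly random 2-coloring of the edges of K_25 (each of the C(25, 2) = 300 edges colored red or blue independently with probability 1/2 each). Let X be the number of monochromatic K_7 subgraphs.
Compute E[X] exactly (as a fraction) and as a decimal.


Let X = Σ_S X_S over the C(25, 7) = 480700 subsets S of size 7, where X_S = 1 if the K_7 on S is monochromatic.
For a fixed S, the K_7 on S has C(7, 2) = 21 edges. P[all 21 edges red] = (1/2)^21, and likewise for blue, so P[monochromatic] = 2·(1/2)^21 = 2^{1 − 21} = 1/1048576.
By linearity of expectation: E[X] = C(25, 7) · 2^{1 − 21} = 480700 · 1/1048576 = 120175/262144.
Numerically: E[X] ≈ 0.458431.

E[X] = C(25,7)·2^(1−C(7,2)) = 120175/262144 ≈ 0.458431.


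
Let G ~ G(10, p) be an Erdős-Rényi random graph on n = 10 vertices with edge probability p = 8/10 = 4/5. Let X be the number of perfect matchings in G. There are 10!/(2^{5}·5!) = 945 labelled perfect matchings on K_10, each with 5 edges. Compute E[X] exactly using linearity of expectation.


K_10 has 10!/(2^{5}·5!) = 945 labelled perfect matchings.
For each such perfect matching H, let X_H = 1 if all 5 edges of H are present in G. Then P[X_H = 1] = p^{5} = (4/5)^{5} = 1024/3125.
Summing the indicators: E[X] = Σ_H E[X_H] = 945 · p^{5} = 945 · 1024/3125 = 193536/625.
Numerically: E[X] ≈ 309.658.

E[X] = 945 · (4/5)^{5} = 193536/625 ≈ 309.658.


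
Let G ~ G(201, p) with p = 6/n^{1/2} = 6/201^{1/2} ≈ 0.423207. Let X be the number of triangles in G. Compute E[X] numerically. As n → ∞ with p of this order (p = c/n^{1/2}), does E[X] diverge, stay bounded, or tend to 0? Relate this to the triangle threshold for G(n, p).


Number of potential triangles: C(201, 3) = 1333300.
Each occurs with probability p³ ≈ (0.423207)³ ≈ 7.57983348e-02.
By linearity: E[X] = C(201, 3)·p³ ≈ 1333300 · 7.57983348e-02 ≈ 101061.919840.
Since α = 1/2 < 1, p = c/n^{1/2} ≫ 1/n is above the triangle threshold p ~ 1/n. Asymptotically E[X] ~ (c³/6)·n^{3(1−α)} = (6³/6)·n^{1.5} → ∞; triangles are abundant w.h.p.

E[X] ≈ 101061.919840; in regime p = Θ(1/n^{1/2}) E[X] diverges (above the triangle threshold p ~ 1/n).


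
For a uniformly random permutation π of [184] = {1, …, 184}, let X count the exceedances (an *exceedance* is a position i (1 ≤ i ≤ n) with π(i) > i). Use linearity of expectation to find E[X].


Write X = Σ_{i=1}^{184} X_i, where X_i = 1_{π(i) > i}.
For each fixed i, π(i) is uniform over {1, …, 184} (marginal of a uniform permutation), so P[π(i) > i] = (n − i)/n. Summing: Σ_{i=1}^{184} (n − i)/n = (0 + 1 + … + 183)/184 = 184(184 − 1)/(2·184) = (184 − 1)/2.
Hence E[X] = Σ_{i=1}^{184} (184 − i)/184 = 183/2 ≈ 91.500.

E[X] = 183/2 = 91.500.


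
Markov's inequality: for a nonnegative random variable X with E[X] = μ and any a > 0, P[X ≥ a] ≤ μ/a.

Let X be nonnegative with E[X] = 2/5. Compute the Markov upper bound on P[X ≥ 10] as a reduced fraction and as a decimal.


μ = E[X] = 2/5, a = 10.
Markov: P[X ≥ 10] ≤ μ/a = (2/5)/10 = 1/25.
Numerically: ≈ 0.040.
(Since a = 10 > μ = 0.400, the bound 1/25 is < 1 and informative.)

P[X ≥ 10] ≤ 1/25 ≈ 0.040.


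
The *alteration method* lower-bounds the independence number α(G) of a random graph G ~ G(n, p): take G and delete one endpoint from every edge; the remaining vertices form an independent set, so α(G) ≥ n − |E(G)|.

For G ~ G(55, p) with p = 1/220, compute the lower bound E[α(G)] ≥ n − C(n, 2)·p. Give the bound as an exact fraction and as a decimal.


E[|E(G)|] = C(55, 2)·p = 1485 · (1/220) = 27/4.
E[α(G)] ≥ n − E[|E(G)|] = 55 − 27/4 = 193/4.
Numerically: ≈ 48.2500.
(This is only a lower bound; the true E[α(G)] may be larger.)

E[α(G)] ≥ 193/4 ≈ 48.2500.


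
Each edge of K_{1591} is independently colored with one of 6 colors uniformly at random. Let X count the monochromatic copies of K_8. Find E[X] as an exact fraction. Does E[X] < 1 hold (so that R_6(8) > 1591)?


E[X] = C(1591, 8) · 6^{1 − 28} = 1000427749141189953870 · 6^{−27} = 1000427749141189953870/1023490369077469249536.
As a reduced fraction: E[X] = 55579319396732775215/56860576059859402752 ≈ 0.9775.
Is E[X] < 1? YES.
Since E[X] < 1, there exists a 6-coloring of K_{1591} with no monochromatic K_8; hence R_6(8) > 1591.

E[X] = 55579319396732775215/56860576059859402752 ≈ 0.9775; E[X] < 1, so R_6(8) > 1591.


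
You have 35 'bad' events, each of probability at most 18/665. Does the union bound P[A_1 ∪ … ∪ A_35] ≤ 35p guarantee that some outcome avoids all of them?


Union bound: P[∪_{i=1}^{35} A_i] ≤ Σ_i P[A_i] ≤ 35·p = 35·(18/665) = 18/19.
Numerically: 18/19 ≈ 0.947368.
Is 18/19 < 1? YES.
Since P[∪ A_i] ≤ 18/19 < 1, the complement has P[∩ A_i^c] ≥ 1 − 18/19 = 1/19 > 0, so some outcome avoids every A_i.

35·p = 18/19 ≈ 0.947368; existence CERTIFIED by the union bound.


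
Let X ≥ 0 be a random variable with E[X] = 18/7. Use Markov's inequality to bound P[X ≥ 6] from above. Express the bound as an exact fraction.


μ = E[X] = 18/7, a = 6.
Markov: P[X ≥ 6] ≤ μ/a = (18/7)/6 = 3/7.
Numerically: ≈ 0.4286.
(Since a = 6 > μ = 2.5714, the bound 3/7 is < 1 and informative.)

P[X ≥ 6] ≤ 3/7 ≈ 0.4286.


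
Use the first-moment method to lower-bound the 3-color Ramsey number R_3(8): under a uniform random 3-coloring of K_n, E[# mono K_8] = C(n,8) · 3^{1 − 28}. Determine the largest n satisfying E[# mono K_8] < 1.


We need C(n, 8) · 3^{1 − 28} < 1, i.e. C(n, 8) < 3^{28 − 1} = 7625597484987.
Check values of n near the boundary:
  n = 154: C(154, 8) = 6521818990995; 6521818990995 < 7625597484987? YES
  n = 155: C(155, 8) = 6876747915675; 6876747915675 < 7625597484987? YES
  n = 156: C(156, 8) = 7248464019225; 7248464019225 < 7625597484987? YES
  n = 157: C(157, 8) = 7637643295425; 7637643295425 < 7625597484987? NO
  n = 158: C(158, 8) = 8044984271181; 8044984271181 < 7625597484987? NO
  n = 159: C(159, 8) = 8471208603429; 8471208603429 < 7625597484987? NO
The largest n with C(n, 8) < 7625597484987 is n = 156 (where E[X] = 805384891025/847288609443 ≈ 0.9505437). Hence R_3(8) > 156, i.e. R_3(8) ≥ 157.

Largest n = 156; hence R_3(8) > 156.


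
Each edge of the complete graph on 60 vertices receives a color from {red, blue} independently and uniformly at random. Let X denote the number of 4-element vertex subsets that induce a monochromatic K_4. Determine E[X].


Let X = Σ_S X_S over the C(60, 4) = 487635 subsets S of size 4, where X_S = 1 if the K_4 on S is monochromatic.
For a fixed S, the K_4 on S has C(4, 2) = 6 edges. P[all 6 edges red] = (1/2)^6, and likewise for blue, so P[monochromatic] = 2·(1/2)^6 = 2^{1 − 6} = 1/32.
By linearity of expectation: E[X] = C(60, 4) · 2^{1 − 6} = 487635 · 1/32 = 487635/32.
Numerically: E[X] ≈ 15238.5938.

E[X] = C(60,4)·2^(1−C(4,2)) = 487635/32 ≈ 15238.5938.


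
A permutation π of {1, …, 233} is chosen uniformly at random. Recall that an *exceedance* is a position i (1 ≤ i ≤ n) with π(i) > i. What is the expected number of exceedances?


Write X = Σ_{i=1}^{233} X_i, where X_i = 1_{π(i) > i}.
For each fixed i, π(i) is uniform over {1, …, 233} (marginal of a uniform permutation), so P[π(i) > i] = (n − i)/n. Summing: Σ_{i=1}^{233} (n − i)/n = (0 + 1 + … + 232)/233 = 233(233 − 1)/(2·233) = (233 − 1)/2.
Hence E[X] = Σ_{i=1}^{233} (233 − i)/233 = 116 ≈ 116.00000.

E[X] = 116 = 116.00000.


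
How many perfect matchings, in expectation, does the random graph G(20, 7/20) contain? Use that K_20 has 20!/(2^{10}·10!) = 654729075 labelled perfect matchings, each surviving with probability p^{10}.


K_20 has 20!/(2^{10}·10!) = 654729075 labelled perfect matchings.
For each such perfect matching H, let X_H = 1 if all 10 edges of H are present in G. Then P[X_H = 1] = p^{10} = (7/20)^{10} = 282475249/10240000000000.
By linearity of expectation: E[X] = Σ_H E[X_H] = 654729075 · p^{10} = 654729075 · 282475249/10240000000000 = 7397790339526587/409600000000.
Numerically: E[X] ≈ 1.806e+04.

E[X] = 654729075 · (7/20)^{10} = 7397790339526587/409600000000 ≈ 1.806e+04.


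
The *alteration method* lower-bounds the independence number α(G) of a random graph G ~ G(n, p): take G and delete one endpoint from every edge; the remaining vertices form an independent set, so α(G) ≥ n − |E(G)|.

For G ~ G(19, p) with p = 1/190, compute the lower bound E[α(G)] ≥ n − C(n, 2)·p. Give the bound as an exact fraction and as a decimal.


E[|E(G)|] = C(19, 2)·p = 171 · (1/190) = 9/10.
E[α(G)] ≥ n − E[|E(G)|] = 19 − 9/10 = 181/10.
Numerically: ≈ 18.100000.
(This is only a lower bound; the true E[α(G)] may be larger.)

E[α(G)] ≥ 181/10 ≈ 18.100000.


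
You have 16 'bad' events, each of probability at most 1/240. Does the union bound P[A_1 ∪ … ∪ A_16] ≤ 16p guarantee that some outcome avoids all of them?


Union bound: P[∪_{i=1}^{16} A_i] ≤ Σ_i P[A_i] ≤ 16·p = 16·(1/240) = 1/15.
Numerically: 1/15 ≈ 0.06667.
Is 1/15 < 1? YES.
Since P[∪ A_i] ≤ 1/15 < 1, the complement has P[∩ A_i^c] ≥ 1 − 1/15 = 14/15 > 0, so some outcome avoids every A_i.

16·p = 1/15 ≈ 0.06667; existence CERTIFIED by the union bound.


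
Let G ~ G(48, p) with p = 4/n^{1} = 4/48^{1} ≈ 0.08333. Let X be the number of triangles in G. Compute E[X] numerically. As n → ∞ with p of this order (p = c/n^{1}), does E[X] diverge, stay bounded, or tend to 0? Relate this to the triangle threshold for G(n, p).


Number of potential triangles: C(48, 3) = 17296.
Each occurs with probability p³ ≈ (0.08333)³ ≈ 5.787037e-04.
By linearity: E[X] = C(48, 3)·p³ ≈ 17296 · 5.787037e-04 ≈ 10.0093.
Here α = 1, so p = 4/n is exactly at the triangle threshold p ~ 1/n. Asymptotically E[X] → c³/6 = 4³/6 = 32/3 ≈ 10.6667, a bounded constant. In this regime the triangle count is asymptotically Poisson(c³/6).

E[X] ≈ 10.0093; in regime p = Θ(1/n^{1}) E[X] stays bounded (at the triangle threshold p ~ 1/n).


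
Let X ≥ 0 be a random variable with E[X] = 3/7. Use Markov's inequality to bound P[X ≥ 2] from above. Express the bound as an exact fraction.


μ = E[X] = 3/7, a = 2.
Markov: P[X ≥ 2] ≤ μ/a = (3/7)/2 = 3/14.
Numerically: ≈ 0.21429.
(Since a = 2 > μ = 0.42857, the bound 3/14 is < 1 and informative.)

P[X ≥ 2] ≤ 3/14 ≈ 0.21429.


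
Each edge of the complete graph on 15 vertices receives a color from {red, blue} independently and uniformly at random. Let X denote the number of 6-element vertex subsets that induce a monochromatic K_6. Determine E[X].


Let X = Σ_S X_S over the C(15, 6) = 5005 subsets S of size 6, where X_S = 1 if the K_6 on S is monochromatic.
For a fixed S, the K_6 on S has C(6, 2) = 15 edges. P[all 15 edges red] = (1/2)^15, and likewise for blue, so P[monochromatic] = 2·(1/2)^15 = 2^{1 − 15} = 1/16384.
By linearity: E[X] = C(15, 6) · 2^{1 − 15} = 5005 · 1/16384 = 5005/16384.
Numerically: E[X] ≈ 0.305481.

E[X] = C(15,6)·2^(1−C(6,2)) = 5005/16384 ≈ 0.305481.


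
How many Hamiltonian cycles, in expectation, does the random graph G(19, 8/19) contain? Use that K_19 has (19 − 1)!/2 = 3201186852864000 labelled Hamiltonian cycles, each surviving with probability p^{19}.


K_19 has (19 − 1)!/2 = 3201186852864000 labelled Hamiltonian cycles.
For each such Hamiltonian cycle H, let X_H = 1 if all 19 edges of H are present in G. Then P[X_H = 1] = p^{19} = (8/19)^{19} = 144115188075855872/1978419655660313589123979.
By linearity: E[X] = Σ_H E[X_H] = 3201186852864000 · p^{19} = 3201186852864000 · 144115188075855872/1978419655660313589123979 = 461339645366452518590934417408000/1978419655660313589123979.
Numerically: E[X] ≈ 2.33186e+08.

E[X] = 3201186852864000 · (8/19)^{19} = 461339645366452518590934417408000/1978419655660313589123979 ≈ 2.33186e+08.
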